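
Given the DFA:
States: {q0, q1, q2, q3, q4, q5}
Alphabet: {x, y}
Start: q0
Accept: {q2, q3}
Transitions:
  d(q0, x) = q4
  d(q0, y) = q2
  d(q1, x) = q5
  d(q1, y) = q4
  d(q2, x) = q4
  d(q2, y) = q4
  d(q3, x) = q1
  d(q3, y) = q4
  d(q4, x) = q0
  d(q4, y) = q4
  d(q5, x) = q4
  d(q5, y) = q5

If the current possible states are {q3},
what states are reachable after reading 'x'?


Apply transition on 'x' from each current state:
  d(q3, x) = q1

{q1}


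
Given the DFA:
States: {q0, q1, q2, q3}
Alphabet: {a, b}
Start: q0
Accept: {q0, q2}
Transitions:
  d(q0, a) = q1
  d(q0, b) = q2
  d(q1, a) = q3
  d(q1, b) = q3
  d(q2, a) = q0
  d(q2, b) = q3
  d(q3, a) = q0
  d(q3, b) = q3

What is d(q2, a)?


Looking up transition d(q2, a)

q0


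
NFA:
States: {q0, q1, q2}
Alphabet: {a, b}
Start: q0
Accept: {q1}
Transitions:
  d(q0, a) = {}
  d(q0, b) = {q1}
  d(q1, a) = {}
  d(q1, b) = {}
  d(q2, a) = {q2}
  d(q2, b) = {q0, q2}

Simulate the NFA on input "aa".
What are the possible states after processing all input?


Start: {q0}
  --a--> {}
  --a--> {}

{} (empty set, no valid transitions)


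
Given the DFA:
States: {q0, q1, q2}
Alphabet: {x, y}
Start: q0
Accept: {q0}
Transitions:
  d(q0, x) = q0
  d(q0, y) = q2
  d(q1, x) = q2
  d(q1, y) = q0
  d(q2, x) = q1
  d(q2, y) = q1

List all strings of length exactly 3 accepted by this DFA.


All strings of length 3: 8 total
Accepted: 3

"xxx", "yxy", "yyy"


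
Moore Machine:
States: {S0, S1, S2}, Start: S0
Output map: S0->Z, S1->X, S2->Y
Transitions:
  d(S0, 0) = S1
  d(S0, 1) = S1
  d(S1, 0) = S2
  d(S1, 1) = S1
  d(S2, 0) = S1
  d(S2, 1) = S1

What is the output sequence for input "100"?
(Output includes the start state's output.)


Start: S0 (output Z)
  --1--> S1 (output X)
  --0--> S2 (output Y)
  --0--> S1 (output X)

"ZXYX"


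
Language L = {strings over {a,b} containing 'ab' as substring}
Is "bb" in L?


'ab' does not occur

No, "bb" is not in L


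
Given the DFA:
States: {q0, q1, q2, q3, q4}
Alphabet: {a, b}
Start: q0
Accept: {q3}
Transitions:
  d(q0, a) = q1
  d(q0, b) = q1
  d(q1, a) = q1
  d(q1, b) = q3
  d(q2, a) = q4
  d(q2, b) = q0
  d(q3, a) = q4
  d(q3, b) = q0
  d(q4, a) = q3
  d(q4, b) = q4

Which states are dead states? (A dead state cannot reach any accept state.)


Forward reachability from each state:
  q0 -> reaches accept state q3 (live)
  q1 -> reaches accept state q3 (live)
  q2 -> reaches accept state q3 (live)
  q3 -> reaches accept state q3 (live)
  q4 -> reaches accept state q3 (live)

None (all states can reach an accept state)


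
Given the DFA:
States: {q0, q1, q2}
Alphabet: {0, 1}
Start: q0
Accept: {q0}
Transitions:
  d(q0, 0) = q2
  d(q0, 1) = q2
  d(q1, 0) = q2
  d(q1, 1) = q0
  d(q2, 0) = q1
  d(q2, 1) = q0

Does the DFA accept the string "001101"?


Trace: q0 -> q2 -> q1 -> q0 -> q2 -> q1 -> q0
Final state: q0
Accept states: {q0}

Yes, accepted (final state q0 is an accept state)


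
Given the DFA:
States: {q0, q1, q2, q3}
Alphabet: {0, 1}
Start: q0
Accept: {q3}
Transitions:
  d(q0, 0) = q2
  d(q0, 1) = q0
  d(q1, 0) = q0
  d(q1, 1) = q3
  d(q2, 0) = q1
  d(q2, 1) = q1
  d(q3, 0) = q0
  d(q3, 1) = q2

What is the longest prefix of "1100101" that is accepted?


Run the DFA, marking each prefix where the state is accepting:
  "" -> q0 [reject]
  "1" -> q0 [reject]
  "11" -> q0 [reject]
  "110" -> q2 [reject]
  "1100" -> q1 [reject]
  "11001" -> q3 [accept]
  "110010" -> q0 [reject]
  "1100101" -> q0 [reject]

"11001"


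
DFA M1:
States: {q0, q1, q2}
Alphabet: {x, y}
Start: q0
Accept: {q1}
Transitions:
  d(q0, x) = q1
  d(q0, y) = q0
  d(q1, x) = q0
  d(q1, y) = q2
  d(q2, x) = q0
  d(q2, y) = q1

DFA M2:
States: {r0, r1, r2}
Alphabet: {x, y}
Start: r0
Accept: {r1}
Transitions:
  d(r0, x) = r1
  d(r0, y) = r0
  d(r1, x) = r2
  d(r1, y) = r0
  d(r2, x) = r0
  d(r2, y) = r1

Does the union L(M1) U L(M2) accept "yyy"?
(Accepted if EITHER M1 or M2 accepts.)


M1: final=q0 accepted=False
M2: final=r0 accepted=False

No, union rejects (neither accepts)


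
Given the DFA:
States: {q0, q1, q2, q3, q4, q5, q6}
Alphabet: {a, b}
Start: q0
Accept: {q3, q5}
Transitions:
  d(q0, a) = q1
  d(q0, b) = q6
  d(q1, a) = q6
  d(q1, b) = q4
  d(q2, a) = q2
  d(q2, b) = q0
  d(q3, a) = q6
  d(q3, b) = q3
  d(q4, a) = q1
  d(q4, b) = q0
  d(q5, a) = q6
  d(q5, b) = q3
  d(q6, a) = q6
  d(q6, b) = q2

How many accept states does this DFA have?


Accept states listed: {q3, q5}
Counting: q3(1) q5(2)

2


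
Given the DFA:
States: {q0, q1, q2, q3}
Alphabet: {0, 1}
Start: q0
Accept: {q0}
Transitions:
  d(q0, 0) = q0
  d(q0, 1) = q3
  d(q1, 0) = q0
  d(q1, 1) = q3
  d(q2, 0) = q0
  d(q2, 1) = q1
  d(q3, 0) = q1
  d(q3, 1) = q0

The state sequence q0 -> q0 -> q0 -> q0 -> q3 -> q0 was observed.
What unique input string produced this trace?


Trace back each transition to find the symbol:
  q0 --[0]--> q0
  q0 --[0]--> q0
  q0 --[0]--> q0
  q0 --[1]--> q3
  q3 --[1]--> q0

"00011"


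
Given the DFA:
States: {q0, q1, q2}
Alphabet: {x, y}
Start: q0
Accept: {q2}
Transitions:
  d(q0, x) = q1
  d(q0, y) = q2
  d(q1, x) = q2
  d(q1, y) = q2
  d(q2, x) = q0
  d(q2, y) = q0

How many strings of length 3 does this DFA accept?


Enumerating all length-3 strings:
  "xxx" -> q0 [reject]
  "xxy" -> q0 [reject]
  "xyx" -> q0 [reject]
  "xyy" -> q0 [reject]
  "yxx" -> q1 [reject]
  "yxy" -> q2 [accept]
  "yyx" -> q1 [reject]
  "yyy" -> q2 [accept]

2 out of 8


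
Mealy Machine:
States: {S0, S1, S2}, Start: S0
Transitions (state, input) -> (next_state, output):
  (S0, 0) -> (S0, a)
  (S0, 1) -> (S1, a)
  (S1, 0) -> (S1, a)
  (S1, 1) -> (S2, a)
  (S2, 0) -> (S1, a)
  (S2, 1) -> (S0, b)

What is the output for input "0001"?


Step-by-step:
  (S0, 0) -> (S0, a)
  (S0, 0) -> (S0, a)
  (S0, 0) -> (S0, a)
  (S0, 1) -> (S1, a)

"aaaa"


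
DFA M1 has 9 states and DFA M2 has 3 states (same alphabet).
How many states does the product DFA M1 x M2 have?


Product construction pairs every M1 state with every M2 state.
9 * 3 = 27

27


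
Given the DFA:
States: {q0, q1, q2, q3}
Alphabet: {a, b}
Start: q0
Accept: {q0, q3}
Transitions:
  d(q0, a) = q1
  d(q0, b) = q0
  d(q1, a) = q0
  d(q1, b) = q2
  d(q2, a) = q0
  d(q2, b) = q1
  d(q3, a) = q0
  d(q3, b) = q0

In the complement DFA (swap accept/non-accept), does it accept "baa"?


Trace: q0 -> q0 -> q1 -> q0
Final: q0
Original accept: {q0, q3}
Complement: q0 is in original accept

No, complement rejects (original accepts)


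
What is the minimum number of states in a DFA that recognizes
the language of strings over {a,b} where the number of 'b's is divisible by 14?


States track (count of 'b') mod 14.
Need 14 states: one per remainder 0..13; accept = remainder 0.

14


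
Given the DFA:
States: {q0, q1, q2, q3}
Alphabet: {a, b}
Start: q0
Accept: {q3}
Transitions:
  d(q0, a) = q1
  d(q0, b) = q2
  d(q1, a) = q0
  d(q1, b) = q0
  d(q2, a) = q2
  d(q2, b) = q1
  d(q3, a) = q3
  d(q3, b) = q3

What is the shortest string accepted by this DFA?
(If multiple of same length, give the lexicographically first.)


BFS by string length (lex-first path to each state shown):
  len 0: q0<-""
  len 1: q1<-"a", q2<-"b"
  len 2: q0<-"aa", q1<-"bb", q2<-"ba"
  len 3: q0<-"bba", q1<-"aaa", q2<-"aab"
  len 4: q0<-"aaaa", q1<-"aabb", q2<-"aaba"
  len 5: q0<-"aabba", q1<-"aaaaa", q2<-"aaaab"
  len 6: q0<-"aaaaaa", q1<-"aaaabb", q2<-"aaaaba"
  len 7: q0<-"aaaabba", q1<-"aaaaaaa", q2<-"aaaaaab"
  len 8: q0<-"aaaaaaaa", q1<-"aaaaaabb", q2<-"aaaaaaba"

No string accepted (empty language)


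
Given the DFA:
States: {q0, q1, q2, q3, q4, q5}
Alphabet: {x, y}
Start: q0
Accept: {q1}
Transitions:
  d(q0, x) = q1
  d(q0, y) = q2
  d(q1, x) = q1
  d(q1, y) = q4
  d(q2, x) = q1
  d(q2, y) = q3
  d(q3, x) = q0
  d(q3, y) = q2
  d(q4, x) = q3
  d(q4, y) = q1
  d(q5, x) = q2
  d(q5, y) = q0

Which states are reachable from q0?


BFS from q0:
  layer 0: {q0}
  layer 1: {q1, q2}
  layer 2: {q3, q4}

{q0, q1, q2, q3, q4}


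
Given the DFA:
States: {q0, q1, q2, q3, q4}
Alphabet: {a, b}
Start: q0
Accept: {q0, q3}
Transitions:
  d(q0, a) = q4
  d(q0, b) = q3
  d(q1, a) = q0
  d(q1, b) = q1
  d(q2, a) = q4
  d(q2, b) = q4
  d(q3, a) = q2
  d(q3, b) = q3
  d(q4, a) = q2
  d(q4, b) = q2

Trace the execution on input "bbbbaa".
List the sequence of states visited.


Input: bbbbaa
d(q0, b) = q3
d(q3, b) = q3
d(q3, b) = q3
d(q3, b) = q3
d(q3, a) = q2
d(q2, a) = q4


q0 -> q3 -> q3 -> q3 -> q3 -> q2 -> q4


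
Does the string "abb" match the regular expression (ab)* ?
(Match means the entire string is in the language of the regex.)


|string| = 3; first = 'a'; last = 'b'

No, "abb" does not match (ab)*


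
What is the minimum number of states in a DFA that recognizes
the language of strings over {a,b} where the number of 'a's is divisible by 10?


States track (count of 'a') mod 10.
Need 10 states: one per remainder 0..9; accept = remainder 0.

10


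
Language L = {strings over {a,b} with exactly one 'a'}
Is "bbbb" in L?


count('a') = 0

No, "bbbb" is not in L


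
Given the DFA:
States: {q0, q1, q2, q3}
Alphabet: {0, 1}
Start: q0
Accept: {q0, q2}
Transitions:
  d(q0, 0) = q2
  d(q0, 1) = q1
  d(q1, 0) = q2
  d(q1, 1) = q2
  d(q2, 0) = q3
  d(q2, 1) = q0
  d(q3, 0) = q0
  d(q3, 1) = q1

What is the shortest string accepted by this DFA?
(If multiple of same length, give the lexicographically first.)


BFS by string length (lex-first path to each state shown):
  len 0: q0<-""
Found accept state at length 0.

"" (empty string)


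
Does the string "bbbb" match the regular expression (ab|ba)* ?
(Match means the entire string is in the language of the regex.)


|string| = 4; first = 'b'; last = 'b'

No, "bbbb" does not match (ab|ba)*


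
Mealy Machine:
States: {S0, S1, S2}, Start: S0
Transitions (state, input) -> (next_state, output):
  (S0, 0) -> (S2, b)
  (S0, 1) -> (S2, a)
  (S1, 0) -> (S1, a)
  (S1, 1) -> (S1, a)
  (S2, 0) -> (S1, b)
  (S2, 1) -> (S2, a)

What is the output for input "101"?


Step-by-step:
  (S0, 1) -> (S2, a)
  (S2, 0) -> (S1, b)
  (S1, 1) -> (S1, a)

"aba"


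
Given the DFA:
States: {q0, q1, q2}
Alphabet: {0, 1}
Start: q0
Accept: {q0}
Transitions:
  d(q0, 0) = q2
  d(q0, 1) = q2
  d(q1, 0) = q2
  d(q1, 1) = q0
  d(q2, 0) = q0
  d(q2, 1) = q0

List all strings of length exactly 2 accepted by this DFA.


All strings of length 2: 4 total
Accepted: 4

"00", "01", "10", "11"


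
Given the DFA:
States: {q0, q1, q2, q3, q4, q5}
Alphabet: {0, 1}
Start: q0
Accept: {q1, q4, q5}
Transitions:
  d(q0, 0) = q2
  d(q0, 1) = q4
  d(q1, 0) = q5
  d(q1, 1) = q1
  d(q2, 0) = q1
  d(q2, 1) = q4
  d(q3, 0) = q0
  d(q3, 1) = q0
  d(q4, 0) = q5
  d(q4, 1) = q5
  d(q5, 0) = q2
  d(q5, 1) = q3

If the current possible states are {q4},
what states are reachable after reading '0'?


Apply transition on '0' from each current state:
  d(q4, 0) = q5

{q5}


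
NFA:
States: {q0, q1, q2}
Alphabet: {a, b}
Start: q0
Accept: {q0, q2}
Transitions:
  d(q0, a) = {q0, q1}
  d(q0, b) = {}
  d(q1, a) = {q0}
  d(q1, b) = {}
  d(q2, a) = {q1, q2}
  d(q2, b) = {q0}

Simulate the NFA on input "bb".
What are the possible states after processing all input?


Start: {q0}
  --b--> {}
  --b--> {}

{} (empty set, no valid transitions)


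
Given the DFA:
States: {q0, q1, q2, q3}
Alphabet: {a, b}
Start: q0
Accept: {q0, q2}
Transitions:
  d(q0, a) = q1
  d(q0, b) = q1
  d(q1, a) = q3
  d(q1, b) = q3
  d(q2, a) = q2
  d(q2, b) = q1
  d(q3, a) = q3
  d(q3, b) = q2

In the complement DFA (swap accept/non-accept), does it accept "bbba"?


Trace: q0 -> q1 -> q3 -> q2 -> q2
Final: q2
Original accept: {q0, q2}
Complement: q2 is in original accept

No, complement rejects (original accepts)


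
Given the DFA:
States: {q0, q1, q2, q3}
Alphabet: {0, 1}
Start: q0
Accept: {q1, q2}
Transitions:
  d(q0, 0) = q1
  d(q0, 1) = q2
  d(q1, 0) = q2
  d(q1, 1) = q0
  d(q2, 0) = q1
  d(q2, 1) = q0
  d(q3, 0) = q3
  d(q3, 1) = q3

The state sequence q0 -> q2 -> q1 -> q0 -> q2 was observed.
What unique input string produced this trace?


Trace back each transition to find the symbol:
  q0 --[1]--> q2
  q2 --[0]--> q1
  q1 --[1]--> q0
  q0 --[1]--> q2

"1011"


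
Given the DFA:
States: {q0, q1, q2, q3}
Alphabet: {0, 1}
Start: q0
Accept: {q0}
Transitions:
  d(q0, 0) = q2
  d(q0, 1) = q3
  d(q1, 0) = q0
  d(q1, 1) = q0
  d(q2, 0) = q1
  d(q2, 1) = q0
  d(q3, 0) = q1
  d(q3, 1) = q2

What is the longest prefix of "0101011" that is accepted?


Run the DFA, marking each prefix where the state is accepting:
  "" -> q0 [accept]
  "0" -> q2 [reject]
  "01" -> q0 [accept]
  "010" -> q2 [reject]
  "0101" -> q0 [accept]
  "01010" -> q2 [reject]
  "010101" -> q0 [accept]
  "0101011" -> q3 [reject]

"010101"


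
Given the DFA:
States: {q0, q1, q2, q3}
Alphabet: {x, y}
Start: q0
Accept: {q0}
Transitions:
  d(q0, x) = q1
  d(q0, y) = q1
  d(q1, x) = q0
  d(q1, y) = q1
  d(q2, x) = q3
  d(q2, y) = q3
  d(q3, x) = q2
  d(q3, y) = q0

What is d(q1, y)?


Looking up transition d(q1, y)

q1


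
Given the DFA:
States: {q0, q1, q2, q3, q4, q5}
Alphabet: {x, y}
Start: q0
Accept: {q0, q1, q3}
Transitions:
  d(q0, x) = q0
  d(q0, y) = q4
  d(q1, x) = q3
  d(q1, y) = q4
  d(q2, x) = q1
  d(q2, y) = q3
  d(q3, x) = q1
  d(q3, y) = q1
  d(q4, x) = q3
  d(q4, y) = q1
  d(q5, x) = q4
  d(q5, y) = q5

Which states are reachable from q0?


BFS from q0:
  layer 0: {q0}
  layer 1: {q4}
  layer 2: {q1, q3}

{q0, q1, q3, q4}


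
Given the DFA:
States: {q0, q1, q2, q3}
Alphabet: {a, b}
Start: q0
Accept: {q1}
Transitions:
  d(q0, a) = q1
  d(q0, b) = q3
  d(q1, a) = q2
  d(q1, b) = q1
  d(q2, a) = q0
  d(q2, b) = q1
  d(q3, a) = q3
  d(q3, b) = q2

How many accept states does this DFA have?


Accept states listed: {q1}
Counting: q1(1)

1


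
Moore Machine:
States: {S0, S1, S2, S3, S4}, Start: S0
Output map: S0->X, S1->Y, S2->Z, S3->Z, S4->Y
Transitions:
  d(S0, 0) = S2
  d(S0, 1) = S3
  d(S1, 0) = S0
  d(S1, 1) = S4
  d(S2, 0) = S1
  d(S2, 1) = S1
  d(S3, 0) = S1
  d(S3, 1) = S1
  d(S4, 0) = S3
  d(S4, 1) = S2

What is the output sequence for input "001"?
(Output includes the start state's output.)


Start: S0 (output X)
  --0--> S2 (output Z)
  --0--> S1 (output Y)
  --1--> S4 (output Y)

"XZYY"


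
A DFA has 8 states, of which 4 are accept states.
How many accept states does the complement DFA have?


Complement swaps accept and non-accept states.
8 - 4 = 4

4


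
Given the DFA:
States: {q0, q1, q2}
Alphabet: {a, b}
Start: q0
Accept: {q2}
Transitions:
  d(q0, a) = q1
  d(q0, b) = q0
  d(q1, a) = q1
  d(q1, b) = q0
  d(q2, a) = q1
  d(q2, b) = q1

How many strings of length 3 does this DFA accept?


Enumerating all length-3 strings:
  "aaa" -> q1 [reject]
  "aab" -> q0 [reject]
  "aba" -> q1 [reject]
  "abb" -> q0 [reject]
  "baa" -> q1 [reject]
  "bab" -> q0 [reject]
  "bba" -> q1 [reject]
  "bbb" -> q0 [reject]

0 out of 8


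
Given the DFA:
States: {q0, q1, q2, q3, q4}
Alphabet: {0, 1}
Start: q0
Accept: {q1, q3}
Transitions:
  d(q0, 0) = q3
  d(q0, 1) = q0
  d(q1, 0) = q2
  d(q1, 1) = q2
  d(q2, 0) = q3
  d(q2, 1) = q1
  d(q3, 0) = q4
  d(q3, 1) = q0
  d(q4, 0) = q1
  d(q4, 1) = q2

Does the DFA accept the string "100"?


Trace: q0 -> q0 -> q3 -> q4
Final state: q4
Accept states: {q1, q3}

No, rejected (final state q4 is not an accept state)


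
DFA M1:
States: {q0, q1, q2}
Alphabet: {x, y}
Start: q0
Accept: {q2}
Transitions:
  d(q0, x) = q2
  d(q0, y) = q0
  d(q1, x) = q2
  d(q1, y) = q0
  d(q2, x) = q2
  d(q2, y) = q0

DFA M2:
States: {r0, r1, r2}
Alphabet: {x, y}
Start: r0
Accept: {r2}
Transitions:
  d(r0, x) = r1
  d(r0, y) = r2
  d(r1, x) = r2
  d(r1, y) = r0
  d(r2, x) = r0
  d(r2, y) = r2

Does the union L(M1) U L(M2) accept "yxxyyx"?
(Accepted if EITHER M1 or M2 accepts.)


M1: final=q2 accepted=True
M2: final=r0 accepted=False

Yes, union accepts


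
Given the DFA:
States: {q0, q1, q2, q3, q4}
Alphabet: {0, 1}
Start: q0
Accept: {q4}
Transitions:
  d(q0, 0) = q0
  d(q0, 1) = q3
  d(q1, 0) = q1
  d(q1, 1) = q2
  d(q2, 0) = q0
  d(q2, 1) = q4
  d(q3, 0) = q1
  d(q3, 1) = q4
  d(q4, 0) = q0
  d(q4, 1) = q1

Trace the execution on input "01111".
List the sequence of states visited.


Input: 01111
d(q0, 0) = q0
d(q0, 1) = q3
d(q3, 1) = q4
d(q4, 1) = q1
d(q1, 1) = q2


q0 -> q0 -> q3 -> q4 -> q1 -> q2


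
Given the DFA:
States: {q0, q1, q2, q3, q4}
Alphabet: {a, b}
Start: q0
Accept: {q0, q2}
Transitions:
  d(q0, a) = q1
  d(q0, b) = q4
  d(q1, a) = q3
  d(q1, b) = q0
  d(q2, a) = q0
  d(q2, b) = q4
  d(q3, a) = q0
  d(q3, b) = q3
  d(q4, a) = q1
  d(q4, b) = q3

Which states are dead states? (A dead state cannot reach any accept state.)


Forward reachability from each state:
  q0 -> reaches accept state q0 (live)
  q1 -> reaches accept state q0 (live)
  q2 -> reaches accept state q0 (live)
  q3 -> reaches accept state q0 (live)
  q4 -> reaches accept state q0 (live)

None (all states can reach an accept state)


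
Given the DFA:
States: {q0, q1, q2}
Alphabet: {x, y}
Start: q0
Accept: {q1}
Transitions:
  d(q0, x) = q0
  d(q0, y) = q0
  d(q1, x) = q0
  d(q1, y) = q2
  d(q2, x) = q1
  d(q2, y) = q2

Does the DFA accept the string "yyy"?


Trace: q0 -> q0 -> q0 -> q0
Final state: q0
Accept states: {q1}

No, rejected (final state q0 is not an accept state)


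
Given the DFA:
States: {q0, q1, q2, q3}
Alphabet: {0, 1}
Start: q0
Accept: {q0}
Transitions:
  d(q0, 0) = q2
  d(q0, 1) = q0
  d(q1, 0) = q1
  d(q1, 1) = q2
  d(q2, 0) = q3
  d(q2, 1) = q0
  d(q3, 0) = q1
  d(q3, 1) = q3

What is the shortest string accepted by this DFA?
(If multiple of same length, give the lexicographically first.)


BFS by string length (lex-first path to each state shown):
  len 0: q0<-""
Found accept state at length 0.

"" (empty string)


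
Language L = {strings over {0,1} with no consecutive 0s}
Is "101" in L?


'00' does not occur

Yes, "101" is in L


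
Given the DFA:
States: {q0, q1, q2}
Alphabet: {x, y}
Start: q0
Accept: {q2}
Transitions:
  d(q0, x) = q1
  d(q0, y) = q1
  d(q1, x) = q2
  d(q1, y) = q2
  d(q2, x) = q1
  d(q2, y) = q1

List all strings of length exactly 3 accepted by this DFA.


All strings of length 3: 8 total
Accepted: 0

None


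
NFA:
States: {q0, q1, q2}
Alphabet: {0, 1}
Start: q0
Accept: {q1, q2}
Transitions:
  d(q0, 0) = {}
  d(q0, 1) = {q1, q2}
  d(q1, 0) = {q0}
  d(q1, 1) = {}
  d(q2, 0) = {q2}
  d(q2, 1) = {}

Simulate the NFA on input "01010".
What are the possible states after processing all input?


Start: {q0}
  --0--> {}
  --1--> {}
  --0--> {}
  --1--> {}
  --0--> {}

{} (empty set, no valid transitions)


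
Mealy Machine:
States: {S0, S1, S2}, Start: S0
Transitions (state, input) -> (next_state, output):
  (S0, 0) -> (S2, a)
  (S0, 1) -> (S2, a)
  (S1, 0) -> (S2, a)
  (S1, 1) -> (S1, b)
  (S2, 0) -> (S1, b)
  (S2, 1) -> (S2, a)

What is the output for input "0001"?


Step-by-step:
  (S0, 0) -> (S2, a)
  (S2, 0) -> (S1, b)
  (S1, 0) -> (S2, a)
  (S2, 1) -> (S2, a)

"abaa"


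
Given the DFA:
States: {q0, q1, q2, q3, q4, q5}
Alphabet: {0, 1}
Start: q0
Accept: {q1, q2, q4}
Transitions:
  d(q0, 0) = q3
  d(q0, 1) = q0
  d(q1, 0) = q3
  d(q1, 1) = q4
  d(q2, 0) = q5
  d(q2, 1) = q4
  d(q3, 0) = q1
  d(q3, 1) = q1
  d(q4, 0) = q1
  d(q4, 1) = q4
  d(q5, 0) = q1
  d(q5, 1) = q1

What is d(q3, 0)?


Looking up transition d(q3, 0)

q1


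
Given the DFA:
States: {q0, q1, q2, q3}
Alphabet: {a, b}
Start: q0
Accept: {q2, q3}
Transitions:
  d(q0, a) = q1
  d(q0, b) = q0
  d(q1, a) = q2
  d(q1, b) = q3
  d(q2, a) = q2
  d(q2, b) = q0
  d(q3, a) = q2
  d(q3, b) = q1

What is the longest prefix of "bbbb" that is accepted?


Run the DFA, marking each prefix where the state is accepting:
  "" -> q0 [reject]
  "b" -> q0 [reject]
  "bb" -> q0 [reject]
  "bbb" -> q0 [reject]
  "bbbb" -> q0 [reject]

No prefix is accepted


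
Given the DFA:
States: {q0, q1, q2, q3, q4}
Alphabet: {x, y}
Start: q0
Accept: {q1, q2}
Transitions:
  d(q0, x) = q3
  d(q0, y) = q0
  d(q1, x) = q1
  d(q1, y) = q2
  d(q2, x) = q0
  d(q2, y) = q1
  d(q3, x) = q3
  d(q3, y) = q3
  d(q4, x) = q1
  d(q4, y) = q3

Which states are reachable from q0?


BFS from q0:
  layer 0: {q0}
  layer 1: {q3}

{q0, q3}


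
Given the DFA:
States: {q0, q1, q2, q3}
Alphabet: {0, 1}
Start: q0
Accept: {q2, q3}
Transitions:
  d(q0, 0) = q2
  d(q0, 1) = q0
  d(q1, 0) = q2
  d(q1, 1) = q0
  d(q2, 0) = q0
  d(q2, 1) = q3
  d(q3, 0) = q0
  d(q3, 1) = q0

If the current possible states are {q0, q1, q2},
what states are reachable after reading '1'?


Apply transition on '1' from each current state:
  d(q0, 1) = q0
  d(q1, 1) = q0
  d(q2, 1) = q3

{q0, q3}


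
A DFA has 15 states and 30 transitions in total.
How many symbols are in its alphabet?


Each state has exactly one transition per symbol.
|alphabet| = transitions / states = 30 / 15 = 2

2


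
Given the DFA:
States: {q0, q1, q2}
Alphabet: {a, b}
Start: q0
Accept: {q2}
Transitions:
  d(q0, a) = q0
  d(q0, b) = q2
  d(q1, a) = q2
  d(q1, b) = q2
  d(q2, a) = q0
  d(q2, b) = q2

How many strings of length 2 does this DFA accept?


Enumerating all length-2 strings:
  "aa" -> q0 [reject]
  "ab" -> q2 [accept]
  "ba" -> q0 [reject]
  "bb" -> q2 [accept]

2 out of 4


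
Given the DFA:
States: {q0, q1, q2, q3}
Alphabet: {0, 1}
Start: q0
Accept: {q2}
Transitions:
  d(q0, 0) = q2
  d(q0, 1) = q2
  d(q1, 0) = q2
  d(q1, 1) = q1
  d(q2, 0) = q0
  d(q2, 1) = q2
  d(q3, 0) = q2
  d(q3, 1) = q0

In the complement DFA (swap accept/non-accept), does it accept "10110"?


Trace: q0 -> q2 -> q0 -> q2 -> q2 -> q0
Final: q0
Original accept: {q2}
Complement: q0 is not in original accept

Yes, complement accepts (original rejects)


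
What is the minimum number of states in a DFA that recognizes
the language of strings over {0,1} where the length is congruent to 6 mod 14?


States track (length) mod 14.
Need 14 states: one per remainder 0..13; accept = remainder 6.

14


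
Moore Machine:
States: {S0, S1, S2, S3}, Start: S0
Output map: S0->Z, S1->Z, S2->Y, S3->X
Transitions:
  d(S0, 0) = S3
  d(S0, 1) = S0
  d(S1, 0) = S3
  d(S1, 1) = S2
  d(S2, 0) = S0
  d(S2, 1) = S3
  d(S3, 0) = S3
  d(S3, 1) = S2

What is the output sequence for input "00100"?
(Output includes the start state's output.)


Start: S0 (output Z)
  --0--> S3 (output X)
  --0--> S3 (output X)
  --1--> S2 (output Y)
  --0--> S0 (output Z)
  --0--> S3 (output X)

"ZXXYZX"


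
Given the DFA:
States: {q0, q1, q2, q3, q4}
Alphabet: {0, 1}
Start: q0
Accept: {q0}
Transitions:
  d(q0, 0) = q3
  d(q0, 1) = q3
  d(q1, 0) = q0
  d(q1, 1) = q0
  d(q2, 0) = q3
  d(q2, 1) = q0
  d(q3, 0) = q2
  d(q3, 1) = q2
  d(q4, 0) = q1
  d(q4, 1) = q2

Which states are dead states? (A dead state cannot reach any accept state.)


Forward reachability from each state:
  q0 -> reaches accept state q0 (live)
  q1 -> reaches accept state q0 (live)
  q2 -> reaches accept state q0 (live)
  q3 -> reaches accept state q0 (live)
  q4 -> reaches accept state q0 (live)

None (all states can reach an accept state)


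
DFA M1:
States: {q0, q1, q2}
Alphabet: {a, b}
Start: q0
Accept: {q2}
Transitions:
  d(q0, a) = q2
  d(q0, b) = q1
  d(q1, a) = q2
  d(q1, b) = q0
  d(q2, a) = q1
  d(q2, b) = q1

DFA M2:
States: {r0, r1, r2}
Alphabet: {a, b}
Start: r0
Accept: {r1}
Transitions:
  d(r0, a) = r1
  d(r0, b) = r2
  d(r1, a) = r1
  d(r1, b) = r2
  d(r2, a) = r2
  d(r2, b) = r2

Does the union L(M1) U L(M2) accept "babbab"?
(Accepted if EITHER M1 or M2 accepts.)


M1: final=q1 accepted=False
M2: final=r2 accepted=False

No, union rejects (neither accepts)


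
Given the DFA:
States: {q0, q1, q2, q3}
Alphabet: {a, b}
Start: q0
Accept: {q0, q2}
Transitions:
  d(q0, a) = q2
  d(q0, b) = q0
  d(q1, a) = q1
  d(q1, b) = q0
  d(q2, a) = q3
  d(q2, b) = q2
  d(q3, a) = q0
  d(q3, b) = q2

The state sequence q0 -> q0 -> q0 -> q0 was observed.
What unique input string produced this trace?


Trace back each transition to find the symbol:
  q0 --[b]--> q0
  q0 --[b]--> q0
  q0 --[b]--> q0

"bbb"


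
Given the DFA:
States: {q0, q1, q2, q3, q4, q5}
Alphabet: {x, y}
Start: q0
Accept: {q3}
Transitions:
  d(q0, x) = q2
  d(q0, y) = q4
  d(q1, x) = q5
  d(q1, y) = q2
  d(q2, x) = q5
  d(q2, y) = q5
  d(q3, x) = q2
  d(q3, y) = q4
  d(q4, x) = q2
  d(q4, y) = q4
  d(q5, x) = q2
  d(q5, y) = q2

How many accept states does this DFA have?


Accept states listed: {q3}
Counting: q3(1)

1


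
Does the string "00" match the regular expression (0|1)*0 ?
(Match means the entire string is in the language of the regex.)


|string| = 2; first = '0'; last = '0'

Yes, "00" matches (0|1)*0


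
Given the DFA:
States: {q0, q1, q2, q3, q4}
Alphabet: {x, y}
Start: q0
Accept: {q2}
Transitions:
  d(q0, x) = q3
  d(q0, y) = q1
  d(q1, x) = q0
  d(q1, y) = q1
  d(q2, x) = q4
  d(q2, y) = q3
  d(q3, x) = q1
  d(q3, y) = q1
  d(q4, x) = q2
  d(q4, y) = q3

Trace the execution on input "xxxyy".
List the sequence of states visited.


Input: xxxyy
d(q0, x) = q3
d(q3, x) = q1
d(q1, x) = q0
d(q0, y) = q1
d(q1, y) = q1


q0 -> q3 -> q1 -> q0 -> q1 -> q1


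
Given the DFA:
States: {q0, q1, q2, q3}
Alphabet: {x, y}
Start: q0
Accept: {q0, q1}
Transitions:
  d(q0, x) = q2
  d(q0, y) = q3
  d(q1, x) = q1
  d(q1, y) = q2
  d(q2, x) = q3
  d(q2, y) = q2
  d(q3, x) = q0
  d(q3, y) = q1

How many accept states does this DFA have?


Accept states listed: {q0, q1}
Counting: q0(1) q1(2)

2


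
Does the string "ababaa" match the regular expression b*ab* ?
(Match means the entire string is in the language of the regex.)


|string| = 6; first = 'a'; last = 'a'

No, "ababaa" does not match b*ab*


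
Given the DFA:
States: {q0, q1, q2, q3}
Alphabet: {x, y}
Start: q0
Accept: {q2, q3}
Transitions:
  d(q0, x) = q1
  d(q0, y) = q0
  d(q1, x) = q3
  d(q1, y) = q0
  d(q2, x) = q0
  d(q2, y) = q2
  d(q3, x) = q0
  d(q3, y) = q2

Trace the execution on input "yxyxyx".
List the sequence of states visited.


Input: yxyxyx
d(q0, y) = q0
d(q0, x) = q1
d(q1, y) = q0
d(q0, x) = q1
d(q1, y) = q0
d(q0, x) = q1


q0 -> q0 -> q1 -> q0 -> q1 -> q0 -> q1


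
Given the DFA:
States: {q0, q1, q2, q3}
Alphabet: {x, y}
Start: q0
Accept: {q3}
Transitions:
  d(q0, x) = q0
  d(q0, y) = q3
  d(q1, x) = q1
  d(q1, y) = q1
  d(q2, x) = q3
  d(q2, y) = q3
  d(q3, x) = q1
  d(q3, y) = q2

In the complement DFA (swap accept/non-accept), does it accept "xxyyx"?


Trace: q0 -> q0 -> q0 -> q3 -> q2 -> q3
Final: q3
Original accept: {q3}
Complement: q3 is in original accept

No, complement rejects (original accepts)


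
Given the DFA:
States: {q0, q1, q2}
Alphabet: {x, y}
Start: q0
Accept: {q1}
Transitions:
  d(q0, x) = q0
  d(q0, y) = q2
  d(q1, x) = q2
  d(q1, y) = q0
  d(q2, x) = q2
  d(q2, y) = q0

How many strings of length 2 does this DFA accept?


Enumerating all length-2 strings:
  "xx" -> q0 [reject]
  "xy" -> q2 [reject]
  "yx" -> q2 [reject]
  "yy" -> q0 [reject]

0 out of 4


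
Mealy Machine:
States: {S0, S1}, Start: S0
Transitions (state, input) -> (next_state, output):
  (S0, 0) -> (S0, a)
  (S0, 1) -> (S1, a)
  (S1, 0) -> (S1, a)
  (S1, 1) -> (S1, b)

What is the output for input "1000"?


Step-by-step:
  (S0, 1) -> (S1, a)
  (S1, 0) -> (S1, a)
  (S1, 0) -> (S1, a)
  (S1, 0) -> (S1, a)

"aaaa"


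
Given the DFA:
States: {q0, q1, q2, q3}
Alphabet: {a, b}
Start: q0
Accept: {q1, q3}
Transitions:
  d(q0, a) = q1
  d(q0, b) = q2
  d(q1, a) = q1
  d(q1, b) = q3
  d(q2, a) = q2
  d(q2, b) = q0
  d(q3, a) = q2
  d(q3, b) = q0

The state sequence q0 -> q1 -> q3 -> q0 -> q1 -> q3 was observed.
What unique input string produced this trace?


Trace back each transition to find the symbol:
  q0 --[a]--> q1
  q1 --[b]--> q3
  q3 --[b]--> q0
  q0 --[a]--> q1
  q1 --[b]--> q3

"abbab"


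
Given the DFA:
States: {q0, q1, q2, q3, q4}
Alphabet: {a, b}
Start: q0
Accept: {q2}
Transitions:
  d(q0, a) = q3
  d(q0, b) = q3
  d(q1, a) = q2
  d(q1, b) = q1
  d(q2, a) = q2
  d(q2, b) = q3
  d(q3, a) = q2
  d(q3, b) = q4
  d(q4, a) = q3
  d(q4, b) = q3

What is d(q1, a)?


Looking up transition d(q1, a)

q2


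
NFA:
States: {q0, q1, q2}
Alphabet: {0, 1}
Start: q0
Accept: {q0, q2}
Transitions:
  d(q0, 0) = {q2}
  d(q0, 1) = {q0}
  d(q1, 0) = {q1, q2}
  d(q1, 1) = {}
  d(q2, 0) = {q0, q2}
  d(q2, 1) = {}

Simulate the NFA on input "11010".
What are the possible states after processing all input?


Start: {q0}
  --1--> {q0}
  --1--> {q0}
  --0--> {q2}
  --1--> {}
  --0--> {}

{} (empty set, no valid transitions)


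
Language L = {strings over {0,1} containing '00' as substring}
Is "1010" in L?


'00' does not occur

No, "1010" is not in L


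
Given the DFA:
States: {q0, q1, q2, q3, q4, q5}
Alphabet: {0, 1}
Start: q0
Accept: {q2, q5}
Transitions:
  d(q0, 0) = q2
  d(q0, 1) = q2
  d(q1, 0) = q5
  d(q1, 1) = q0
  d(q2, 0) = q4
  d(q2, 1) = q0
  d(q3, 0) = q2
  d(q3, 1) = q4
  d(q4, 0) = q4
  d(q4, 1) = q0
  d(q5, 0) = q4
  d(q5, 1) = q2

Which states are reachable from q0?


BFS from q0:
  layer 0: {q0}
  layer 1: {q2}
  layer 2: {q4}

{q0, q2, q4}


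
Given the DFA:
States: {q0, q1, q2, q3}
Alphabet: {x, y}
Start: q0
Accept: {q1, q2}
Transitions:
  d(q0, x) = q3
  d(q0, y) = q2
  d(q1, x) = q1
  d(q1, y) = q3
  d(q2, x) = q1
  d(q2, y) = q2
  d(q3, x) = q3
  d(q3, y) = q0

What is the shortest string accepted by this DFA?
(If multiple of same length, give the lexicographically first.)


BFS by string length (lex-first path to each state shown):
  len 0: q0<-""
  len 1: q2<-"y", q3<-"x"
Found accept state at length 1.

"y"


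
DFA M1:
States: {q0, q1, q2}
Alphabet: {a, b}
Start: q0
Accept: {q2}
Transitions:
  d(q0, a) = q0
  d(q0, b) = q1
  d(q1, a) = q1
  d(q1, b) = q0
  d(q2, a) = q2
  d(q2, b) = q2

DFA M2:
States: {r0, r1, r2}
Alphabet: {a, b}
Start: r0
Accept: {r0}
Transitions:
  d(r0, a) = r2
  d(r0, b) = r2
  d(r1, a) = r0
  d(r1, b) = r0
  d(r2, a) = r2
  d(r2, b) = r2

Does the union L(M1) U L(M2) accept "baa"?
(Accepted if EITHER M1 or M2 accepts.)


M1: final=q1 accepted=False
M2: final=r2 accepted=False

No, union rejects (neither accepts)


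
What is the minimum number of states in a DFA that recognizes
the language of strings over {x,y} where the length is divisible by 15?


States track (length) mod 15.
Need 15 states: one per remainder 0..14; accept = remainder 0.

15


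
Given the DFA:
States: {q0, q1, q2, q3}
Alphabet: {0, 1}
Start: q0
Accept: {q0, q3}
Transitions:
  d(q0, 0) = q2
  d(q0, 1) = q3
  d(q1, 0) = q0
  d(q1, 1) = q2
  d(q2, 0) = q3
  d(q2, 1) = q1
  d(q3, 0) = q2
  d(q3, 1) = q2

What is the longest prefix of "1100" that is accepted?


Run the DFA, marking each prefix where the state is accepting:
  "" -> q0 [accept]
  "1" -> q3 [accept]
  "11" -> q2 [reject]
  "110" -> q3 [accept]
  "1100" -> q2 [reject]

"110"


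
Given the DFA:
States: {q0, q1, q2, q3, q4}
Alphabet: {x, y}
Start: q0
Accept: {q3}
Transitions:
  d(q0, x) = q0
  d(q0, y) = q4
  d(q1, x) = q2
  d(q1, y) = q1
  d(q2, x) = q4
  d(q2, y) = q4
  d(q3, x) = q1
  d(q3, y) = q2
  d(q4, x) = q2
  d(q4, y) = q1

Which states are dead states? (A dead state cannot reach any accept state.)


Forward reachability from each state:
  q0 -> reaches {q0, q1, q2, q4}, no accept state (dead)
  q1 -> reaches {q1, q2, q4}, no accept state (dead)
  q2 -> reaches {q1, q2, q4}, no accept state (dead)
  q3 -> reaches accept state q3 (live)
  q4 -> reaches {q1, q2, q4}, no accept state (dead)

{q0, q1, q2, q4}


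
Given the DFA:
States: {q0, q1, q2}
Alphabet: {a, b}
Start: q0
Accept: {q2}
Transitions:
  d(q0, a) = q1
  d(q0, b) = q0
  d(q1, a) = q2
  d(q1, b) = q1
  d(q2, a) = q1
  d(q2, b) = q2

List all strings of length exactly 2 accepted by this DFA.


All strings of length 2: 4 total
Accepted: 1

"aa"


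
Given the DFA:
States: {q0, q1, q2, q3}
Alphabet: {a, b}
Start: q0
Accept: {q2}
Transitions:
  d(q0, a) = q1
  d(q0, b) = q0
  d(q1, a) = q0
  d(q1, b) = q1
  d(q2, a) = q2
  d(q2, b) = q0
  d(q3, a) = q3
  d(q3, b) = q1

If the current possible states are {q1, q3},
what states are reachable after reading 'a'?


Apply transition on 'a' from each current state:
  d(q1, a) = q0
  d(q3, a) = q3

{q0, q3}


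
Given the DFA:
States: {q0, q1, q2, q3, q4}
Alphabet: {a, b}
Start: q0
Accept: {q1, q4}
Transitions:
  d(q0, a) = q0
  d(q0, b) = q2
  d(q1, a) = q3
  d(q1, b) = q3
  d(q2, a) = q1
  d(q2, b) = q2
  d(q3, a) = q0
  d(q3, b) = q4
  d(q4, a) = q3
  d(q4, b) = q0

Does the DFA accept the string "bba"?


Trace: q0 -> q2 -> q2 -> q1
Final state: q1
Accept states: {q1, q4}

Yes, accepted (final state q1 is an accept state)


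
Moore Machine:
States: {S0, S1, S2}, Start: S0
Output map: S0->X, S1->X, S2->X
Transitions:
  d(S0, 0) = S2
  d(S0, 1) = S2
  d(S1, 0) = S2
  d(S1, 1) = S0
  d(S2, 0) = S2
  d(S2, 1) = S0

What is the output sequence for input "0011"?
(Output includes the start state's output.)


Start: S0 (output X)
  --0--> S2 (output X)
  --0--> S2 (output X)
  --1--> S0 (output X)
  --1--> S2 (output X)

"XXXXX"


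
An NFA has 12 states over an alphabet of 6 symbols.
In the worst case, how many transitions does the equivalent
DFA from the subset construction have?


Subset construction: one DFA state per subset of NFA states = 2^12 = 4096 states.
Each DFA state has 6 outgoing transitions: 4096 * 6 = 24576

24576


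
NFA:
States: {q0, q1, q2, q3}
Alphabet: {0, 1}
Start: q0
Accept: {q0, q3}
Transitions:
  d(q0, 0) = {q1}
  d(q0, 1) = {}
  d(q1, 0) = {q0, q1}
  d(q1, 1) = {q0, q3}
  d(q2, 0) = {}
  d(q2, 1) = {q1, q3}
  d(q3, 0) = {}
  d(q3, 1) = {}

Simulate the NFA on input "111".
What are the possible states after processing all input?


Start: {q0}
  --1--> {}
  --1--> {}
  --1--> {}

{} (empty set, no valid transitions)


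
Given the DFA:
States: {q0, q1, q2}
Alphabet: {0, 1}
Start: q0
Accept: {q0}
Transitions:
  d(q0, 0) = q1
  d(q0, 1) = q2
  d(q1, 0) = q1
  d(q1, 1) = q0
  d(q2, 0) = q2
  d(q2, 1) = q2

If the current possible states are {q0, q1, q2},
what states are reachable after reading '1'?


Apply transition on '1' from each current state:
  d(q0, 1) = q2
  d(q1, 1) = q0
  d(q2, 1) = q2

{q0, q2}


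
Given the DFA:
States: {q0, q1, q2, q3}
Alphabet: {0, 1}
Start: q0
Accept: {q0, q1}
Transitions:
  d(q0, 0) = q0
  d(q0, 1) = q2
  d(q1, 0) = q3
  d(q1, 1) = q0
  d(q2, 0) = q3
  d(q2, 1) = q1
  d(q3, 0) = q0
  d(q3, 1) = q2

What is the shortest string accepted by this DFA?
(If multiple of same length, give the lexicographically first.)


BFS by string length (lex-first path to each state shown):
  len 0: q0<-""
Found accept state at length 0.

"" (empty string)


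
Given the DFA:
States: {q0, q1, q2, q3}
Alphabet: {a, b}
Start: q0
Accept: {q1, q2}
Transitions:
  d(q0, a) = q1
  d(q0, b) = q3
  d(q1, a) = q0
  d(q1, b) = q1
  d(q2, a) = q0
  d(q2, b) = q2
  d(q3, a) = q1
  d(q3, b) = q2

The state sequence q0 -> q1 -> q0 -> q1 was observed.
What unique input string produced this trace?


Trace back each transition to find the symbol:
  q0 --[a]--> q1
  q1 --[a]--> q0
  q0 --[a]--> q1

"aaa"


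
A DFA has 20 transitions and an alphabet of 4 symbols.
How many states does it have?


Each state has exactly one transition per symbol.
states = transitions / |alphabet| = 20 / 4 = 5

5


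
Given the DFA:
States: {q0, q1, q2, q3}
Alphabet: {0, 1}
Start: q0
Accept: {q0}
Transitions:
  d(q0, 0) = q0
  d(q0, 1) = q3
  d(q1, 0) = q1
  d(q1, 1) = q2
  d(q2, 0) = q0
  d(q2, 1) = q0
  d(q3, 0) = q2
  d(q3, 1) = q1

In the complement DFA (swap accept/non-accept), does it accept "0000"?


Trace: q0 -> q0 -> q0 -> q0 -> q0
Final: q0
Original accept: {q0}
Complement: q0 is in original accept

No, complement rejects (original accepts)


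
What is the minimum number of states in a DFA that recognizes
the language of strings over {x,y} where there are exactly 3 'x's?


States: count = 0, 1, ..., 3 (that's 4 states), plus a dead state for count > 3.
Total: 4 + 1 = 5. Accept = count-3 state.

5


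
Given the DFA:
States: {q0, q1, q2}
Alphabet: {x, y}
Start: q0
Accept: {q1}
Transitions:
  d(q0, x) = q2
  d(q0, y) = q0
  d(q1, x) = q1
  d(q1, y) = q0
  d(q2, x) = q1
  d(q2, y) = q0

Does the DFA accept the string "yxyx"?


Trace: q0 -> q0 -> q2 -> q0 -> q2
Final state: q2
Accept states: {q1}

No, rejected (final state q2 is not an accept state)


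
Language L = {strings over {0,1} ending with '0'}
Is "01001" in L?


last symbol = '1'

No, "01001" is not in L


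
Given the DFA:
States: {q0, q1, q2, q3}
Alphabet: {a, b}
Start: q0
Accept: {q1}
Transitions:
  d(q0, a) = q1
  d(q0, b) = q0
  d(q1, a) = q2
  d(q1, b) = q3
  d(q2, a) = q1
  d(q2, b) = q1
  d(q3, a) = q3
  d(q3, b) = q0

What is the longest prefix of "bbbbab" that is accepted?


Run the DFA, marking each prefix where the state is accepting:
  "" -> q0 [reject]
  "b" -> q0 [reject]
  "bb" -> q0 [reject]
  "bbb" -> q0 [reject]
  "bbbb" -> q0 [reject]
  "bbbba" -> q1 [accept]
  "bbbbab" -> q3 [reject]

"bbbba"


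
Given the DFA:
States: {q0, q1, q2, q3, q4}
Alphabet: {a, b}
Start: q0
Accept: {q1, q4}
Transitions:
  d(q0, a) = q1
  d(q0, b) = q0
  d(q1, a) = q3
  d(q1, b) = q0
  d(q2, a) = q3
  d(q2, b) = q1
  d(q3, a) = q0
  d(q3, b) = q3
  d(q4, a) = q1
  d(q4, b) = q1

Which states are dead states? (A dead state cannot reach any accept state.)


Forward reachability from each state:
  q0 -> reaches accept state q1 (live)
  q1 -> reaches accept state q1 (live)
  q2 -> reaches accept state q1 (live)
  q3 -> reaches accept state q1 (live)
  q4 -> reaches accept state q1 (live)

None (all states can reach an accept state)


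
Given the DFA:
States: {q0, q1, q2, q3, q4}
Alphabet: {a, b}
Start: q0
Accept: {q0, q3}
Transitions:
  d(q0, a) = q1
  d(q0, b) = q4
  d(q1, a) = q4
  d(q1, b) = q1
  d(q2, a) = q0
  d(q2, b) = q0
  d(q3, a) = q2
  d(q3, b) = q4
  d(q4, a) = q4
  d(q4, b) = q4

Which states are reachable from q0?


BFS from q0:
  layer 0: {q0}
  layer 1: {q1, q4}

{q0, q1, q4}


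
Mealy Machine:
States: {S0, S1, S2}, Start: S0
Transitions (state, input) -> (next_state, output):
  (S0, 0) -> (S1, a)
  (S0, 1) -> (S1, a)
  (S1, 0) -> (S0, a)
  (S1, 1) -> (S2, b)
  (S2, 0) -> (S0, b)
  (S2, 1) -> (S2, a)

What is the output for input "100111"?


Step-by-step:
  (S0, 1) -> (S1, a)
  (S1, 0) -> (S0, a)
  (S0, 0) -> (S1, a)
  (S1, 1) -> (S2, b)
  (S2, 1) -> (S2, a)
  (S2, 1) -> (S2, a)

"aaabaa"


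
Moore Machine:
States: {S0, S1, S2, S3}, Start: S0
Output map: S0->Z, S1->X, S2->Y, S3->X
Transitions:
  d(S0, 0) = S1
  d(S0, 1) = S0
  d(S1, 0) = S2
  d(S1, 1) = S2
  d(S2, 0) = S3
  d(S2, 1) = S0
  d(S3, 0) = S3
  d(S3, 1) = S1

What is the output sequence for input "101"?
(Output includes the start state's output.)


Start: S0 (output Z)
  --1--> S0 (output Z)
  --0--> S1 (output X)
  --1--> S2 (output Y)

"ZZXY"


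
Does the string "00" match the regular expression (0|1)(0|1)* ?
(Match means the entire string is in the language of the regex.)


|string| = 2; first = '0'; last = '0'

Yes, "00" matches (0|1)(0|1)*


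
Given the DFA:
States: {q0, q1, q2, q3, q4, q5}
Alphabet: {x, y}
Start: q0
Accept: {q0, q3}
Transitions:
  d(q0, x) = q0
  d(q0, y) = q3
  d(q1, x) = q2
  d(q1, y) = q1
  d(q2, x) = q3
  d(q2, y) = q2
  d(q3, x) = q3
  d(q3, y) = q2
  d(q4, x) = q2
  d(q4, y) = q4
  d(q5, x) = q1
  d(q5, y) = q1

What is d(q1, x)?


Looking up transition d(q1, x)

q2


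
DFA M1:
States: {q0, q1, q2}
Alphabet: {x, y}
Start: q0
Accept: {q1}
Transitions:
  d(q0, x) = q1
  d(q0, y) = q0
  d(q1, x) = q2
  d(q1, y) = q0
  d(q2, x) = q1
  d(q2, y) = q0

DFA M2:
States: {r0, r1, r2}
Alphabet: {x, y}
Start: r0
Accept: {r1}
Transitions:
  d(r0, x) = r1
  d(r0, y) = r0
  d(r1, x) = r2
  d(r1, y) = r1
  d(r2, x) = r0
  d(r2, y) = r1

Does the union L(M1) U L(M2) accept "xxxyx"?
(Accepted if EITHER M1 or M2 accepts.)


M1: final=q1 accepted=True
M2: final=r1 accepted=True

Yes, union accepts


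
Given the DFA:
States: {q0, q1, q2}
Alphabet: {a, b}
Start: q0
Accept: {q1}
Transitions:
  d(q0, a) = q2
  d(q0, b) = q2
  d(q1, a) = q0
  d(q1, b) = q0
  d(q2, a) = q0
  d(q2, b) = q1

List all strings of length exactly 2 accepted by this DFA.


All strings of length 2: 4 total
Accepted: 2

"ab", "bb"
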